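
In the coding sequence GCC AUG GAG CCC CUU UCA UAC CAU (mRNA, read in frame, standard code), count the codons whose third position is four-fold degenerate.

Codon 1 GCC (Ala): third position 4-fold.
Codon 2 AUG (Met): third position 1-fold.
Codon 3 GAG (Glu): third position 2-fold.
Codon 4 CCC (Pro): third position 4-fold.
Codon 5 CUU (Leu): third position 4-fold.
Codon 6 UCA (Ser): third position 4-fold.
Codon 7 UAC (Tyr): third position 2-fold.
Codon 8 CAU (His): third position 2-fold.
Four-fold degenerate third positions: 4.

4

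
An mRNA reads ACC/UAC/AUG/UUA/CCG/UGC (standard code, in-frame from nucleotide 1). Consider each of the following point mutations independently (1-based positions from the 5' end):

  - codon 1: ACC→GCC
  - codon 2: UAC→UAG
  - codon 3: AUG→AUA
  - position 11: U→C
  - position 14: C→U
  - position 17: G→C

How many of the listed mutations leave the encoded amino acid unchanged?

0

Codon 1: ACC (Thr) → GCC (Ala) — missense.
Codon 2: UAC (Tyr) → UAG (Stop) — nonsense.
Codon 3: AUG (Met) → AUA (Ile) — missense.
Codon 4: UUA (Leu) → UCA (Ser) — missense.
Codon 5: CCG (Pro) → CUG (Leu) — missense.
Codon 6: UGC (Cys) → UCC (Ser) — missense.
Synonymous: 0 of 6.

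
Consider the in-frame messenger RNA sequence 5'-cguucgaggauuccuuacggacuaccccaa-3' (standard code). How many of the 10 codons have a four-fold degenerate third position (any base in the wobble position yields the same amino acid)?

Codon 1 CGU (Arg): third position 4-fold.
Codon 2 UCG (Ser): third position 4-fold.
Codon 3 AGG (Arg): third position 2-fold.
Codon 4 AUU (Ile): third position 3-fold.
Codon 5 CCU (Pro): third position 4-fold.
Codon 6 UAC (Tyr): third position 2-fold.
Codon 7 GGA (Gly): third position 4-fold.
Codon 8 CUA (Leu): third position 4-fold.
Codon 9 CCC (Pro): third position 4-fold.
Codon 10 CAA (Gln): third position 2-fold.
Four-fold degenerate third positions: 6.

6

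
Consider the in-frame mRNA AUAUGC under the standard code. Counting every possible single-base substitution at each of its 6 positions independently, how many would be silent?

Codon 1 (AUA, Ile): 2 synonymous substitutions.
Codon 2 (UGC, Cys): 1 synonymous substitution.
Total: 2 + 1 = 3.

3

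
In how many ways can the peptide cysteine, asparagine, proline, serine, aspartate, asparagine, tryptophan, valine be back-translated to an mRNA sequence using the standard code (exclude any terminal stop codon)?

1536

Cys: 2 codons.
Asn: 2 codons.
Pro: 4 codons.
Ser: 6 codons.
Asp: 2 codons.
Asn: 2 codons.
Trp: 1 codon.
Val: 4 codons.
2 × 2 × 4 × 6 × 2 × 2 × 1 × 4 = 1536.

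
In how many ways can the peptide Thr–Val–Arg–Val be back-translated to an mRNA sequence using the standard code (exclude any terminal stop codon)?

Thr: 4 codons.
Val: 4 codons.
Arg: 6 codons.
Val: 4 codons.
4 × 4 × 6 × 4 = 384.

384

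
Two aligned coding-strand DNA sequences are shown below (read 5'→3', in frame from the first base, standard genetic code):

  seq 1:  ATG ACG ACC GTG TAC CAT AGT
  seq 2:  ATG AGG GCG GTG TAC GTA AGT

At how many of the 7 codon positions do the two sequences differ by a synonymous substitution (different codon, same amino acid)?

0

Codon 1: ATG Met / ATG Met — identical.
Codon 2: ACG Thr / AGG Arg — nonsynonymous.
Codon 3: ACC Thr / GCG Ala — nonsynonymous.
Codon 4: GTG Val / GTG Val — identical.
Codon 5: TAC Tyr / TAC Tyr — identical.
Codon 6: CAT His / GTA Val — nonsynonymous.
Codon 7: AGT Ser / AGT Ser — identical.
Synonymous differences: 0.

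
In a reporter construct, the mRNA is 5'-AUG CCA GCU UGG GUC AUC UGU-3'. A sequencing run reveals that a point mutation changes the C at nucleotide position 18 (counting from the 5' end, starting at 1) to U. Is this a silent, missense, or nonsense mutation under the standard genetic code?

Position 18 falls in codon 6: AUC → Ile.
After the substitution the codon is AUU → Ile.
Both encode Ile, so the change is synonymous.

silent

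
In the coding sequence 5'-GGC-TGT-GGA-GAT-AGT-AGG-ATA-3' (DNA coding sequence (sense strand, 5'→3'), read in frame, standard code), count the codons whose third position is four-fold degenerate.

2

Codon 1 GGC (Gly): third position 4-fold.
Codon 2 TGT (Cys): third position 2-fold.
Codon 3 GGA (Gly): third position 4-fold.
Codon 4 GAT (Asp): third position 2-fold.
Codon 5 AGT (Ser): third position 2-fold.
Codon 6 AGG (Arg): third position 2-fold.
Codon 7 ATA (Ile): third position 3-fold.
Four-fold degenerate third positions: 2.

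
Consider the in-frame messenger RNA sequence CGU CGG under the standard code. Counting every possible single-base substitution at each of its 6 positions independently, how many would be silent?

7

Codon 1 (CGU, Arg): 3 synonymous substitutions.
Codon 2 (CGG, Arg): 4 synonymous substitutions.
Total: 3 + 4 = 7.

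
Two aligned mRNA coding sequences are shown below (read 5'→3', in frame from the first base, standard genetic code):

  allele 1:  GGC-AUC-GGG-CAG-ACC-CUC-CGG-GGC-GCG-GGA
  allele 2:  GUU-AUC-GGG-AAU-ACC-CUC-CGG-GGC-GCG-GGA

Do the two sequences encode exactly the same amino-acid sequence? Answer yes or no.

Codon 1: GGC Gly / GUU Val — nonsynonymous.
Codon 2: AUC Ile / AUC Ile — identical.
Codon 3: GGG Gly / GGG Gly — identical.
Codon 4: CAG Gln / AAU Asn — nonsynonymous.
Codon 5: ACC Thr / ACC Thr — identical.
Codon 6: CUC Leu / CUC Leu — identical.
Codon 7: CGG Arg / CGG Arg — identical.
Codon 8: GGC Gly / GGC Gly — identical.
Codon 9: GCG Ala / GCG Ala — identical.
Codon 10: GGA Gly / GGA Gly — identical.
Nonsynonymous differences: 2 → different protein.

no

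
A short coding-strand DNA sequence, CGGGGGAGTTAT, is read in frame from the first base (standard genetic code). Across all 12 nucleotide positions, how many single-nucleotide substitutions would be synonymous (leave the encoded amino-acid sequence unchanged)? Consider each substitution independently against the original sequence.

Codon 1 (CGG, Arg): 4 synonymous substitutions.
Codon 2 (GGG, Gly): 3 synonymous substitutions.
Codon 3 (AGT, Ser): 1 synonymous substitution.
Codon 4 (TAT, Tyr): 1 synonymous substitution.
Total: 4 + 3 + 1 + 1 = 9.

9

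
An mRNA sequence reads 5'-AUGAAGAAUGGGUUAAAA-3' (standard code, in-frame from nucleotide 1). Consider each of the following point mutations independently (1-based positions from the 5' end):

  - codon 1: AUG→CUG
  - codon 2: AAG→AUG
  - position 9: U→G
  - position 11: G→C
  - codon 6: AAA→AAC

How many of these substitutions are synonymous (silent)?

0

Codon 1: AUG (Met) → CUG (Leu) — missense.
Codon 2: AAG (Lys) → AUG (Met) — missense.
Codon 3: AAU (Asn) → AAG (Lys) — missense.
Codon 4: GGG (Gly) → GCG (Ala) — missense.
Codon 6: AAA (Lys) → AAC (Asn) — missense.
Synonymous: 0 of 5.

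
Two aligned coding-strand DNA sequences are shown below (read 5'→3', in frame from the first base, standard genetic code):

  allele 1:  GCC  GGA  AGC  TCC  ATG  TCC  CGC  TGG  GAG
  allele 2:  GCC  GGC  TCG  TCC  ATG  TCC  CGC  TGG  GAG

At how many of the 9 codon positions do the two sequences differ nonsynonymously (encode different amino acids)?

Codon 1: GCC Ala / GCC Ala — identical.
Codon 2: GGA Gly / GGC Gly — synonymous.
Codon 3: AGC Ser / TCG Ser — synonymous.
Codon 4: TCC Ser / TCC Ser — identical.
Codon 5: ATG Met / ATG Met — identical.
Codon 6: TCC Ser / TCC Ser — identical.
Codon 7: CGC Arg / CGC Arg — identical.
Codon 8: TGG Trp / TGG Trp — identical.
Codon 9: GAG Glu / GAG Glu — identical.
Nonsynonymous differences: 0.

0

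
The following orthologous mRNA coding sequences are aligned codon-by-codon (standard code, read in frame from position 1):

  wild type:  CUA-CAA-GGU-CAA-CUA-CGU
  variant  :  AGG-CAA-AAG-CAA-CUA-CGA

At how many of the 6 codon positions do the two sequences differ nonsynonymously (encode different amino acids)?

2

Codon 1: CUA Leu / AGG Arg — nonsynonymous.
Codon 2: CAA Gln / CAA Gln — identical.
Codon 3: GGU Gly / AAG Lys — nonsynonymous.
Codon 4: CAA Gln / CAA Gln — identical.
Codon 5: CUA Leu / CUA Leu — identical.
Codon 6: CGU Arg / CGA Arg — synonymous.
Nonsynonymous differences: 2.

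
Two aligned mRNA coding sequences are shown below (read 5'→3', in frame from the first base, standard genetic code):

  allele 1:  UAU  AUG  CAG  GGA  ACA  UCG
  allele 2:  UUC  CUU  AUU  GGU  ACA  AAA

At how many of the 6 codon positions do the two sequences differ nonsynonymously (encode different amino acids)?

4

Codon 1: UAU Tyr / UUC Phe — nonsynonymous.
Codon 2: AUG Met / CUU Leu — nonsynonymous.
Codon 3: CAG Gln / AUU Ile — nonsynonymous.
Codon 4: GGA Gly / GGU Gly — synonymous.
Codon 5: ACA Thr / ACA Thr — identical.
Codon 6: UCG Ser / AAA Lys — nonsynonymous.
Nonsynonymous differences: 4.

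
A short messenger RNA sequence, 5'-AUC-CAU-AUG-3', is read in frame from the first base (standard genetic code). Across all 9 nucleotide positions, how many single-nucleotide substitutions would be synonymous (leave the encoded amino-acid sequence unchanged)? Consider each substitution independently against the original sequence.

Codon 1 (AUC, Ile): 2 synonymous substitutions.
Codon 2 (CAU, His): 1 synonymous substitution.
Codon 3 (AUG, Met): 0 synonymous substitutions.
Total: 2 + 1 + 0 = 3.

3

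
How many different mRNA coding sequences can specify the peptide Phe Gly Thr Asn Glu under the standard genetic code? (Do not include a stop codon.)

128

Phe: 2 codons.
Gly: 4 codons.
Thr: 4 codons.
Asn: 2 codons.
Glu: 2 codons.
2 × 4 × 4 × 2 × 2 = 128.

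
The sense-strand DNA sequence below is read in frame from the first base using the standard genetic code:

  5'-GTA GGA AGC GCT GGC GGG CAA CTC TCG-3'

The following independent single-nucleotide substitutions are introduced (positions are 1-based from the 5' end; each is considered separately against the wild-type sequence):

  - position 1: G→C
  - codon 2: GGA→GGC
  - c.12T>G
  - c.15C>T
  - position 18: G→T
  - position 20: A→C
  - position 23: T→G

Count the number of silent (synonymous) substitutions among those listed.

Codon 1: GTA (Val) → CTA (Leu) — missense.
Codon 2: GGA (Gly) → GGC (Gly) — synonymous.
Codon 4: GCT (Ala) → GCG (Ala) — synonymous.
Codon 5: GGC (Gly) → GGT (Gly) — synonymous.
Codon 6: GGG (Gly) → GGT (Gly) — synonymous.
Codon 7: CAA (Gln) → CCA (Pro) — missense.
Codon 8: CTC (Leu) → CGC (Arg) — missense.
Synonymous: 4 of 7.

4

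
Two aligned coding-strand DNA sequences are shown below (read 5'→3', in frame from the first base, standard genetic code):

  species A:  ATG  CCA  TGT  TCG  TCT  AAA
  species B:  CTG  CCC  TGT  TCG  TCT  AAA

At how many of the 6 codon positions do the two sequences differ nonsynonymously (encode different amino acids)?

Codon 1: ATG Met / CTG Leu — nonsynonymous.
Codon 2: CCA Pro / CCC Pro — synonymous.
Codon 3: TGT Cys / TGT Cys — identical.
Codon 4: TCG Ser / TCG Ser — identical.
Codon 5: TCT Ser / TCT Ser — identical.
Codon 6: AAA Lys / AAA Lys — identical.
Nonsynonymous differences: 1.

1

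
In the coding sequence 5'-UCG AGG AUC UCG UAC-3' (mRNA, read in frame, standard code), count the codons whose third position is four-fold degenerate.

Codon 1 UCG (Ser): third position 4-fold.
Codon 2 AGG (Arg): third position 2-fold.
Codon 3 AUC (Ile): third position 3-fold.
Codon 4 UCG (Ser): third position 4-fold.
Codon 5 UAC (Tyr): third position 2-fold.
Four-fold degenerate third positions: 2.

2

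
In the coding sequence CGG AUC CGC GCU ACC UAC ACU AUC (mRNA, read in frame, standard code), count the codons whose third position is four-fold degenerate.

Codon 1 CGG (Arg): third position 4-fold.
Codon 2 AUC (Ile): third position 3-fold.
Codon 3 CGC (Arg): third position 4-fold.
Codon 4 GCU (Ala): third position 4-fold.
Codon 5 ACC (Thr): third position 4-fold.
Codon 6 UAC (Tyr): third position 2-fold.
Codon 7 ACU (Thr): third position 4-fold.
Codon 8 AUC (Ile): third position 3-fold.
Four-fold degenerate third positions: 5.

5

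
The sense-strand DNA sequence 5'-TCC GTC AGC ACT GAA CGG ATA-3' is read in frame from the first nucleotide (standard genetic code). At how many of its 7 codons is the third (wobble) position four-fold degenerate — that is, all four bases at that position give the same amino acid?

Codon 1 TCC (Ser): third position 4-fold.
Codon 2 GTC (Val): third position 4-fold.
Codon 3 AGC (Ser): third position 2-fold.
Codon 4 ACT (Thr): third position 4-fold.
Codon 5 GAA (Glu): third position 2-fold.
Codon 6 CGG (Arg): third position 4-fold.
Codon 7 ATA (Ile): third position 3-fold.
Four-fold degenerate third positions: 4.

4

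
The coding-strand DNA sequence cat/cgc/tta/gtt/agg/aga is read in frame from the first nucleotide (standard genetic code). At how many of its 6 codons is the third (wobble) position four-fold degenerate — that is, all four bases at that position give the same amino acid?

Codon 1 CAT (His): third position 2-fold.
Codon 2 CGC (Arg): third position 4-fold.
Codon 3 TTA (Leu): third position 2-fold.
Codon 4 GTT (Val): third position 4-fold.
Codon 5 AGG (Arg): third position 2-fold.
Codon 6 AGA (Arg): third position 2-fold.
Four-fold degenerate third positions: 2.

2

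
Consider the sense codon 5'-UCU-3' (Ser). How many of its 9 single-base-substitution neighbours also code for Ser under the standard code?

Position 1: none → 0 synonymous.
Position 2: none → 0 synonymous.
Position 3: UCC, UCA, UCG → 3 synonymous.
Total: 0 + 0 + 3 = 3.

3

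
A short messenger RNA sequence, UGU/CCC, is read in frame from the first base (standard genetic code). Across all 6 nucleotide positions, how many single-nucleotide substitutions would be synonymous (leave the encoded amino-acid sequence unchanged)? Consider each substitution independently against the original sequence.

Codon 1 (UGU, Cys): 1 synonymous substitution.
Codon 2 (CCC, Pro): 3 synonymous substitutions.
Total: 1 + 3 = 4.

4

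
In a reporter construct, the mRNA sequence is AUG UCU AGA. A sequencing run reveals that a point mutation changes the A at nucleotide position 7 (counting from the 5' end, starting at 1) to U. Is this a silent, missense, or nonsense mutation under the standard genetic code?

nonsense

Position 7 falls in codon 3: AGA → Arg.
After the substitution the codon is UGA → Stop.
The new codon is a stop codon, so this is a nonsense mutation.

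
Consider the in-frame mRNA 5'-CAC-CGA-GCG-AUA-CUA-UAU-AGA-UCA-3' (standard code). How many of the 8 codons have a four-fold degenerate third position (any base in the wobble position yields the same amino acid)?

Codon 1 CAC (His): third position 2-fold.
Codon 2 CGA (Arg): third position 4-fold.
Codon 3 GCG (Ala): third position 4-fold.
Codon 4 AUA (Ile): third position 3-fold.
Codon 5 CUA (Leu): third position 4-fold.
Codon 6 UAU (Tyr): third position 2-fold.
Codon 7 AGA (Arg): third position 2-fold.
Codon 8 UCA (Ser): third position 4-fold.
Four-fold degenerate third positions: 4.

4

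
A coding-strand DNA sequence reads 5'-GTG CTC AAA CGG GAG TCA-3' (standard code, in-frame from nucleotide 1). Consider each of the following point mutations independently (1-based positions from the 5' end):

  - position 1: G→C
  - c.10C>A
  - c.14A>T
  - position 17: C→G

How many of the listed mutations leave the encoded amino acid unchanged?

1

Codon 1: GTG (Val) → CTG (Leu) — missense.
Codon 4: CGG (Arg) → AGG (Arg) — synonymous.
Codon 5: GAG (Glu) → GTG (Val) — missense.
Codon 6: TCA (Ser) → TGA (Stop) — nonsense.
Synonymous: 1 of 4.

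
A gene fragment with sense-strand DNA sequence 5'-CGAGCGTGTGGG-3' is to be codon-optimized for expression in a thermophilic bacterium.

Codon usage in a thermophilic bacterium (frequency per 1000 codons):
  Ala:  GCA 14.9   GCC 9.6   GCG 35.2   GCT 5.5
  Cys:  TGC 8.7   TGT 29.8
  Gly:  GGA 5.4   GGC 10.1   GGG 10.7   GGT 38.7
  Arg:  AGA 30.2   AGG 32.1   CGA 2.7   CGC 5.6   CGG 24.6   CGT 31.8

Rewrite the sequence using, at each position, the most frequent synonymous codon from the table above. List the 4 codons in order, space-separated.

AGG GCG TGT GGT

Codon 1 (Arg): best is AGG at 32.1.
Codon 2 (Ala): best is GCG at 35.2.
Codon 3 (Cys): best is TGT at 29.8.
Codon 4 (Gly): best is GGT at 38.7.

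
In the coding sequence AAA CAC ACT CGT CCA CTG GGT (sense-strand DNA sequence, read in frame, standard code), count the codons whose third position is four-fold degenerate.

5

Codon 1 AAA (Lys): third position 2-fold.
Codon 2 CAC (His): third position 2-fold.
Codon 3 ACT (Thr): third position 4-fold.
Codon 4 CGT (Arg): third position 4-fold.
Codon 5 CCA (Pro): third position 4-fold.
Codon 6 CTG (Leu): third position 4-fold.
Codon 7 GGT (Gly): third position 4-fold.
Four-fold degenerate third positions: 5.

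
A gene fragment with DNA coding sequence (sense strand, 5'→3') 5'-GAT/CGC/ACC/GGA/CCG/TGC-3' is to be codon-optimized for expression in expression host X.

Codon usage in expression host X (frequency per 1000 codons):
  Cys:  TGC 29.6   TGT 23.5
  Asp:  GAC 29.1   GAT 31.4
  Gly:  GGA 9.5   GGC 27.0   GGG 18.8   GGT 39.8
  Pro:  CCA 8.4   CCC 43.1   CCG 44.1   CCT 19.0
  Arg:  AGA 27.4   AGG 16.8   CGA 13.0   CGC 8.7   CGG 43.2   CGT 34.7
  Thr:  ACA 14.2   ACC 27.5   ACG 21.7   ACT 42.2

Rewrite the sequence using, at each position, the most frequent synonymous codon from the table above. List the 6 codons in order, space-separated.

GAT CGG ACT GGT CCG TGC

Codon 1 (Asp): best is GAT at 31.4.
Codon 2 (Arg): best is CGG at 43.2.
Codon 3 (Thr): best is ACT at 42.2.
Codon 4 (Gly): best is GGT at 39.8.
Codon 5 (Pro): best is CCG at 44.1.
Codon 6 (Cys): best is TGC at 29.6.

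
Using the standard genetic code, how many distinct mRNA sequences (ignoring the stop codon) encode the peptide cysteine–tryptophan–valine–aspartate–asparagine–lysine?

64

Cys: 2 codons.
Trp: 1 codon.
Val: 4 codons.
Asp: 2 codons.
Asn: 2 codons.
Lys: 2 codons.
2 × 1 × 4 × 2 × 2 × 2 = 64.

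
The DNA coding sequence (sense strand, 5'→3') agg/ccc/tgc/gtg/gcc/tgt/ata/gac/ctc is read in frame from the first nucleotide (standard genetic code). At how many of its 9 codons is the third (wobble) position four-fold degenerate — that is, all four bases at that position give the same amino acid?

4

Codon 1 AGG (Arg): third position 2-fold.
Codon 2 CCC (Pro): third position 4-fold.
Codon 3 TGC (Cys): third position 2-fold.
Codon 4 GTG (Val): third position 4-fold.
Codon 5 GCC (Ala): third position 4-fold.
Codon 6 TGT (Cys): third position 2-fold.
Codon 7 ATA (Ile): third position 3-fold.
Codon 8 GAC (Asp): third position 2-fold.
Codon 9 CTC (Leu): third position 4-fold.
Four-fold degenerate third positions: 4.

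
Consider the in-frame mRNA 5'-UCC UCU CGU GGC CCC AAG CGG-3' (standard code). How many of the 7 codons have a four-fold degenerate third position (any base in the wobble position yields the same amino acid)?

Codon 1 UCC (Ser): third position 4-fold.
Codon 2 UCU (Ser): third position 4-fold.
Codon 3 CGU (Arg): third position 4-fold.
Codon 4 GGC (Gly): third position 4-fold.
Codon 5 CCC (Pro): third position 4-fold.
Codon 6 AAG (Lys): third position 2-fold.
Codon 7 CGG (Arg): third position 4-fold.
Four-fold degenerate third positions: 6.

6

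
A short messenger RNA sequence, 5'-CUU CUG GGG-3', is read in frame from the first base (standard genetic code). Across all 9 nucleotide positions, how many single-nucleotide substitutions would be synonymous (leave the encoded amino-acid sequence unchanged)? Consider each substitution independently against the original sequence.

Codon 1 (CUU, Leu): 3 synonymous substitutions.
Codon 2 (CUG, Leu): 4 synonymous substitutions.
Codon 3 (GGG, Gly): 3 synonymous substitutions.
Total: 3 + 4 + 3 = 10.

10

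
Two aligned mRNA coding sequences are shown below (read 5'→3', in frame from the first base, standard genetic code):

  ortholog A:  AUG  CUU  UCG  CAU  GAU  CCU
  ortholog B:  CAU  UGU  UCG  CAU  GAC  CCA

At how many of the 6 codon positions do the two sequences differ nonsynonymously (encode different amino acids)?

2

Codon 1: AUG Met / CAU His — nonsynonymous.
Codon 2: CUU Leu / UGU Cys — nonsynonymous.
Codon 3: UCG Ser / UCG Ser — identical.
Codon 4: CAU His / CAU His — identical.
Codon 5: GAU Asp / GAC Asp — synonymous.
Codon 6: CCU Pro / CCA Pro — synonymous.
Nonsynonymous differences: 2.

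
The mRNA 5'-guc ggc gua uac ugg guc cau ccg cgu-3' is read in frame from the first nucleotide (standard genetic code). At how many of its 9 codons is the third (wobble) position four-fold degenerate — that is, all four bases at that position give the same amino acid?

Codon 1 GUC (Val): third position 4-fold.
Codon 2 GGC (Gly): third position 4-fold.
Codon 3 GUA (Val): third position 4-fold.
Codon 4 UAC (Tyr): third position 2-fold.
Codon 5 UGG (Trp): third position 1-fold.
Codon 6 GUC (Val): third position 4-fold.
Codon 7 CAU (His): third position 2-fold.
Codon 8 CCG (Pro): third position 4-fold.
Codon 9 CGU (Arg): third position 4-fold.
Four-fold degenerate third positions: 6.

6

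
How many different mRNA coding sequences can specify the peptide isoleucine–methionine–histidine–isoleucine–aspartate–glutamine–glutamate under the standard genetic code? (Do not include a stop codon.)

Ile: 3 codons.
Met: 1 codon.
His: 2 codons.
Ile: 3 codons.
Asp: 2 codons.
Gln: 2 codons.
Glu: 2 codons.
3 × 1 × 2 × 3 × 2 × 2 × 2 = 144.

144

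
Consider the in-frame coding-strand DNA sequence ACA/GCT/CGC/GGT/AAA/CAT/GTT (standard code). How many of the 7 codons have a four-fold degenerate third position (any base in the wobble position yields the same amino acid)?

5

Codon 1 ACA (Thr): third position 4-fold.
Codon 2 GCT (Ala): third position 4-fold.
Codon 3 CGC (Arg): third position 4-fold.
Codon 4 GGT (Gly): third position 4-fold.
Codon 5 AAA (Lys): third position 2-fold.
Codon 6 CAT (His): third position 2-fold.
Codon 7 GTT (Val): third position 4-fold.
Four-fold degenerate third positions: 5.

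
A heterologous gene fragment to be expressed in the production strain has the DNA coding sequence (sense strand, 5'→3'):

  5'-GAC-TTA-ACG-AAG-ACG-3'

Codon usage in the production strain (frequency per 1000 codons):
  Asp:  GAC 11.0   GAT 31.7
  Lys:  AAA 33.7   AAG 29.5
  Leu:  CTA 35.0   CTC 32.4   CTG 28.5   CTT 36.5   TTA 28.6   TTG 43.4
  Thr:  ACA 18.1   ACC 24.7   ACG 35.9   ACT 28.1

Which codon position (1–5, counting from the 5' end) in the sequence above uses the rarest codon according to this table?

1

Codon 1 GAC (Asp): 11.0 per 1000.
Codon 2 TTA (Leu): 28.6 per 1000.
Codon 3 ACG (Thr): 35.9 per 1000.
Codon 4 AAG (Lys): 29.5 per 1000.
Codon 5 ACG (Thr): 35.9 per 1000.
Lowest frequency is 11.0 at codon 1.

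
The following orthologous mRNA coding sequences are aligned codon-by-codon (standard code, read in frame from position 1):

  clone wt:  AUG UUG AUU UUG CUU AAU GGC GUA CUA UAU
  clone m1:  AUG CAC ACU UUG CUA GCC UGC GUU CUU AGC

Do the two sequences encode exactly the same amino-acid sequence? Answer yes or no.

Codon 1: AUG Met / AUG Met — identical.
Codon 2: UUG Leu / CAC His — nonsynonymous.
Codon 3: AUU Ile / ACU Thr — nonsynonymous.
Codon 4: UUG Leu / UUG Leu — identical.
Codon 5: CUU Leu / CUA Leu — synonymous.
Codon 6: AAU Asn / GCC Ala — nonsynonymous.
Codon 7: GGC Gly / UGC Cys — nonsynonymous.
Codon 8: GUA Val / GUU Val — synonymous.
Codon 9: CUA Leu / CUU Leu — synonymous.
Codon 10: UAU Tyr / AGC Ser — nonsynonymous.
Nonsynonymous differences: 5 → different protein.

no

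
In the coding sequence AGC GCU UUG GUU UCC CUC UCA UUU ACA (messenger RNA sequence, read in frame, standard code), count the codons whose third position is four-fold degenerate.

Codon 1 AGC (Ser): third position 2-fold.
Codon 2 GCU (Ala): third position 4-fold.
Codon 3 UUG (Leu): third position 2-fold.
Codon 4 GUU (Val): third position 4-fold.
Codon 5 UCC (Ser): third position 4-fold.
Codon 6 CUC (Leu): third position 4-fold.
Codon 7 UCA (Ser): third position 4-fold.
Codon 8 UUU (Phe): third position 2-fold.
Codon 9 ACA (Thr): third position 4-fold.
Four-fold degenerate third positions: 6.

6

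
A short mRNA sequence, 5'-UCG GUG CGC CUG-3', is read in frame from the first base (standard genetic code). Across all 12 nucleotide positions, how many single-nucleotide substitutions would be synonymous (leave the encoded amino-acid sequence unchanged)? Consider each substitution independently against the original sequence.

13

Codon 1 (UCG, Ser): 3 synonymous substitutions.
Codon 2 (GUG, Val): 3 synonymous substitutions.
Codon 3 (CGC, Arg): 3 synonymous substitutions.
Codon 4 (CUG, Leu): 4 synonymous substitutions.
Total: 3 + 3 + 3 + 4 = 13.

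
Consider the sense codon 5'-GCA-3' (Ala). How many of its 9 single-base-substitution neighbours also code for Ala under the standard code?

Position 1: none → 0 synonymous.
Position 2: none → 0 synonymous.
Position 3: GCT, GCC, GCG → 3 synonymous.
Total: 0 + 0 + 3 = 3.

3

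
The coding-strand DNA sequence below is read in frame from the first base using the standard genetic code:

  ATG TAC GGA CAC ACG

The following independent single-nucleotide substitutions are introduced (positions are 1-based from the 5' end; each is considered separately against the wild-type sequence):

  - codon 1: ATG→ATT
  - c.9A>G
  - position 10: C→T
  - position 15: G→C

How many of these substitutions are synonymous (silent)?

Codon 1: ATG (Met) → ATT (Ile) — missense.
Codon 3: GGA (Gly) → GGG (Gly) — synonymous.
Codon 4: CAC (His) → TAC (Tyr) — missense.
Codon 5: ACG (Thr) → ACC (Thr) — synonymous.
Synonymous: 2 of 4.

2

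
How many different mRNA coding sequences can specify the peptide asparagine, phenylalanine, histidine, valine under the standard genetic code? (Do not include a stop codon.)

Asn: 2 codons.
Phe: 2 codons.
His: 2 codons.
Val: 4 codons.
2 × 2 × 2 × 4 = 32.

32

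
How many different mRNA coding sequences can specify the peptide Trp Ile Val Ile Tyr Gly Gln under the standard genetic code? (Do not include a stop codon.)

Trp: 1 codon.
Ile: 3 codons.
Val: 4 codons.
Ile: 3 codons.
Tyr: 2 codons.
Gly: 4 codons.
Gln: 2 codons.
1 × 3 × 4 × 3 × 2 × 4 × 2 = 576.

576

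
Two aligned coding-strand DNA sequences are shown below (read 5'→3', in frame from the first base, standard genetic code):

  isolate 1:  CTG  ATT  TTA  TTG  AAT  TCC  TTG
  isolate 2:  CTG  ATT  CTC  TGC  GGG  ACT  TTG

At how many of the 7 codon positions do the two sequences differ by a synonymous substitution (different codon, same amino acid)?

1

Codon 1: CTG Leu / CTG Leu — identical.
Codon 2: ATT Ile / ATT Ile — identical.
Codon 3: TTA Leu / CTC Leu — synonymous.
Codon 4: TTG Leu / TGC Cys — nonsynonymous.
Codon 5: AAT Asn / GGG Gly — nonsynonymous.
Codon 6: TCC Ser / ACT Thr — nonsynonymous.
Codon 7: TTG Leu / TTG Leu — identical.
Synonymous differences: 1.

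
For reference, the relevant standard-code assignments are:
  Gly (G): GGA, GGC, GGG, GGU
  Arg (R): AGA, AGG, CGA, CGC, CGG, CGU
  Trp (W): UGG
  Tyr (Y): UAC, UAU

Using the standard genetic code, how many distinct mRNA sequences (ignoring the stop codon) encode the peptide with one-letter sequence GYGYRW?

Gly: 4 codons.
Tyr: 2 codons.
Gly: 4 codons.
Tyr: 2 codons.
Arg: 6 codons.
Trp: 1 codon.
4 × 2 × 4 × 2 × 6 × 1 = 384.

384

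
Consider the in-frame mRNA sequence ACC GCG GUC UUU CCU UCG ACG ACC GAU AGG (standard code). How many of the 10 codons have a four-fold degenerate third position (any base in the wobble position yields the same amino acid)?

Codon 1 ACC (Thr): third position 4-fold.
Codon 2 GCG (Ala): third position 4-fold.
Codon 3 GUC (Val): third position 4-fold.
Codon 4 UUU (Phe): third position 2-fold.
Codon 5 CCU (Pro): third position 4-fold.
Codon 6 UCG (Ser): third position 4-fold.
Codon 7 ACG (Thr): third position 4-fold.
Codon 8 ACC (Thr): third position 4-fold.
Codon 9 GAU (Asp): third position 2-fold.
Codon 10 AGG (Arg): third position 2-fold.
Four-fold degenerate third positions: 7.

7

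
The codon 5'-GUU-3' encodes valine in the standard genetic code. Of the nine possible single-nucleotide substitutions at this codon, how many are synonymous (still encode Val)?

Position 1: none → 0 synonymous.
Position 2: none → 0 synonymous.
Position 3: GUC, GUA, GUG → 3 synonymous.
Total: 0 + 0 + 3 = 3.

3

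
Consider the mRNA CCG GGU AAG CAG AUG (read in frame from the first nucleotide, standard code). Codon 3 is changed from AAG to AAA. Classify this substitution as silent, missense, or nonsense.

silent

Position 9 falls in codon 3: AAG → Lys.
After the substitution the codon is AAA → Lys.
Both encode Lys, so the change is synonymous.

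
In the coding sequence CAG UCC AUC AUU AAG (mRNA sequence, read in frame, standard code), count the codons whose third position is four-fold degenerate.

1

Codon 1 CAG (Gln): third position 2-fold.
Codon 2 UCC (Ser): third position 4-fold.
Codon 3 AUC (Ile): third position 3-fold.
Codon 4 AUU (Ile): third position 3-fold.
Codon 5 AAG (Lys): third position 2-fold.
Four-fold degenerate third positions: 1.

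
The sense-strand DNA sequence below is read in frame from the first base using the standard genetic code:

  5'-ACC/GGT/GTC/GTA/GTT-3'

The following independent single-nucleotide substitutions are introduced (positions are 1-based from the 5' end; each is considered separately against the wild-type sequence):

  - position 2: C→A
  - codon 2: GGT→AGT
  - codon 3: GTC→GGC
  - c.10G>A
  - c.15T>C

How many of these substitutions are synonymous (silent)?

Codon 1: ACC (Thr) → AAC (Asn) — missense.
Codon 2: GGT (Gly) → AGT (Ser) — missense.
Codon 3: GTC (Val) → GGC (Gly) — missense.
Codon 4: GTA (Val) → ATA (Ile) — missense.
Codon 5: GTT (Val) → GTC (Val) — synonymous.
Synonymous: 1 of 5.

1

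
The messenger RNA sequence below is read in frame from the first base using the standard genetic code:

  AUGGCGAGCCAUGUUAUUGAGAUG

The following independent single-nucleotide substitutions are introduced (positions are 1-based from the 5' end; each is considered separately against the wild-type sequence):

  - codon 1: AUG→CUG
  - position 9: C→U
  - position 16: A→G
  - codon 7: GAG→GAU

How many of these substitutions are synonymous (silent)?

1

Codon 1: AUG (Met) → CUG (Leu) — missense.
Codon 3: AGC (Ser) → AGU (Ser) — synonymous.
Codon 6: AUU (Ile) → GUU (Val) — missense.
Codon 7: GAG (Glu) → GAU (Asp) — missense.
Synonymous: 1 of 4.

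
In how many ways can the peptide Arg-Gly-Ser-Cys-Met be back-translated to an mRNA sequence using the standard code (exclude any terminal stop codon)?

Arg: 6 codons.
Gly: 4 codons.
Ser: 6 codons.
Cys: 2 codons.
Met: 1 codon.
6 × 4 × 6 × 2 × 1 = 288.

288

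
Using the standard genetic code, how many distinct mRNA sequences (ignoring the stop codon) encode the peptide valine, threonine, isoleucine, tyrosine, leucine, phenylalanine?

Val: 4 codons.
Thr: 4 codons.
Ile: 3 codons.
Tyr: 2 codons.
Leu: 6 codons.
Phe: 2 codons.
4 × 4 × 3 × 2 × 6 × 2 = 1152.

1152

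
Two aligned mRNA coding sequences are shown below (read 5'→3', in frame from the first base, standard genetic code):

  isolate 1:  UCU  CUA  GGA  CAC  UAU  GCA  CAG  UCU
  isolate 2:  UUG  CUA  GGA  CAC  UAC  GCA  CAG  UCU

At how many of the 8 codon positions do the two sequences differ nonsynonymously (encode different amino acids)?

1

Codon 1: UCU Ser / UUG Leu — nonsynonymous.
Codon 2: CUA Leu / CUA Leu — identical.
Codon 3: GGA Gly / GGA Gly — identical.
Codon 4: CAC His / CAC His — identical.
Codon 5: UAU Tyr / UAC Tyr — synonymous.
Codon 6: GCA Ala / GCA Ala — identical.
Codon 7: CAG Gln / CAG Gln — identical.
Codon 8: UCU Ser / UCU Ser — identical.
Nonsynonymous differences: 1.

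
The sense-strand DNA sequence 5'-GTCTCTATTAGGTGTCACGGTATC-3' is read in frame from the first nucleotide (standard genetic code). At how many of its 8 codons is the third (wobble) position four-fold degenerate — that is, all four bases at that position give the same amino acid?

Codon 1 GTC (Val): third position 4-fold.
Codon 2 TCT (Ser): third position 4-fold.
Codon 3 ATT (Ile): third position 3-fold.
Codon 4 AGG (Arg): third position 2-fold.
Codon 5 TGT (Cys): third position 2-fold.
Codon 6 CAC (His): third position 2-fold.
Codon 7 GGT (Gly): third position 4-fold.
Codon 8 ATC (Ile): third position 3-fold.
Four-fold degenerate third positions: 3.

3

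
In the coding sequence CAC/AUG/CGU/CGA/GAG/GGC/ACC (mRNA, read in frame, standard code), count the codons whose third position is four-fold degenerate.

Codon 1 CAC (His): third position 2-fold.
Codon 2 AUG (Met): third position 1-fold.
Codon 3 CGU (Arg): third position 4-fold.
Codon 4 CGA (Arg): third position 4-fold.
Codon 5 GAG (Glu): third position 2-fold.
Codon 6 GGC (Gly): third position 4-fold.
Codon 7 ACC (Thr): third position 4-fold.
Four-fold degenerate third positions: 4.

4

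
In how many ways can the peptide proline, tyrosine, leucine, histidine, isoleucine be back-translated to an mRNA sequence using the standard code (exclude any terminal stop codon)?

288

Pro: 4 codons.
Tyr: 2 codons.
Leu: 6 codons.
His: 2 codons.
Ile: 3 codons.
4 × 2 × 6 × 2 × 3 = 288.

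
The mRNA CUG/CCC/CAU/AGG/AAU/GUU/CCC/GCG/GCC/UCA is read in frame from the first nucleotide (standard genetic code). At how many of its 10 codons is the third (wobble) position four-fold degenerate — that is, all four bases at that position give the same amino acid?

Codon 1 CUG (Leu): third position 4-fold.
Codon 2 CCC (Pro): third position 4-fold.
Codon 3 CAU (His): third position 2-fold.
Codon 4 AGG (Arg): third position 2-fold.
Codon 5 AAU (Asn): third position 2-fold.
Codon 6 GUU (Val): third position 4-fold.
Codon 7 CCC (Pro): third position 4-fold.
Codon 8 GCG (Ala): third position 4-fold.
Codon 9 GCC (Ala): third position 4-fold.
Codon 10 UCA (Ser): third position 4-fold.
Four-fold degenerate third positions: 7.

7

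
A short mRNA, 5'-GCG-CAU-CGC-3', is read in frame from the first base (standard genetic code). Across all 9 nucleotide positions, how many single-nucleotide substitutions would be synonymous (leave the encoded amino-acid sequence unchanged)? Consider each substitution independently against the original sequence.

7

Codon 1 (GCG, Ala): 3 synonymous substitutions.
Codon 2 (CAU, His): 1 synonymous substitution.
Codon 3 (CGC, Arg): 3 synonymous substitutions.
Total: 3 + 1 + 3 = 7.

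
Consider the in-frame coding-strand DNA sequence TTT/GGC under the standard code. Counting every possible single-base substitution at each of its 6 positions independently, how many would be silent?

4

Codon 1 (TTT, Phe): 1 synonymous substitution.
Codon 2 (GGC, Gly): 3 synonymous substitutions.
Total: 1 + 3 = 4.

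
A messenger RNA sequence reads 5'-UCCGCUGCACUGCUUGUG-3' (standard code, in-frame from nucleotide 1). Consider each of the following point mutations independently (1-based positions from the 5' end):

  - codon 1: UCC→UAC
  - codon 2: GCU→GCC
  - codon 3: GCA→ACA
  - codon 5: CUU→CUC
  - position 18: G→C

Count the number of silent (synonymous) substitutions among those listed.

Codon 1: UCC (Ser) → UAC (Tyr) — missense.
Codon 2: GCU (Ala) → GCC (Ala) — synonymous.
Codon 3: GCA (Ala) → ACA (Thr) — missense.
Codon 5: CUU (Leu) → CUC (Leu) — synonymous.
Codon 6: GUG (Val) → GUC (Val) — synonymous.
Synonymous: 3 of 5.

3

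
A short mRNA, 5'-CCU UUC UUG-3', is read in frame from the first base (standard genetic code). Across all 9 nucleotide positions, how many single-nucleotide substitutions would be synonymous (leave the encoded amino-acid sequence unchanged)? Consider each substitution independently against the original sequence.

Codon 1 (CCU, Pro): 3 synonymous substitutions.
Codon 2 (UUC, Phe): 1 synonymous substitution.
Codon 3 (UUG, Leu): 2 synonymous substitutions.
Total: 3 + 1 + 2 = 6.

6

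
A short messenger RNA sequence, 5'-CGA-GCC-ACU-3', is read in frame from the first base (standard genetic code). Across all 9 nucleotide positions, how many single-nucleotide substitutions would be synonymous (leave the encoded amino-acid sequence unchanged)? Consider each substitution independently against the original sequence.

Codon 1 (CGA, Arg): 4 synonymous substitutions.
Codon 2 (GCC, Ala): 3 synonymous substitutions.
Codon 3 (ACU, Thr): 3 synonymous substitutions.
Total: 4 + 3 + 3 = 10.

10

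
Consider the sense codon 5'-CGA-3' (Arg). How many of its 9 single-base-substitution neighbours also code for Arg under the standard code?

4

Position 1: AGA → 1 synonymous.
Position 2: none → 0 synonymous.
Position 3: CGU, CGC, CGG → 3 synonymous.
Total: 1 + 0 + 3 = 4.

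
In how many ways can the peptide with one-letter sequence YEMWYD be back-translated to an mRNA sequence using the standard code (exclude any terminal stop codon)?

Tyr: 2 codons.
Glu: 2 codons.
Met: 1 codon.
Trp: 1 codon.
Tyr: 2 codons.
Asp: 2 codons.
2 × 2 × 1 × 1 × 2 × 2 = 16.

16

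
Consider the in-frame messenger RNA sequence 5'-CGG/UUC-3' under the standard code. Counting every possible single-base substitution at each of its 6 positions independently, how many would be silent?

Codon 1 (CGG, Arg): 4 synonymous substitutions.
Codon 2 (UUC, Phe): 1 synonymous substitution.
Total: 4 + 1 = 5.

5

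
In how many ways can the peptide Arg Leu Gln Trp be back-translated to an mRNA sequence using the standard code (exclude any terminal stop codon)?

Arg: 6 codons.
Leu: 6 codons.
Gln: 2 codons.
Trp: 1 codon.
6 × 6 × 2 × 1 = 72.

72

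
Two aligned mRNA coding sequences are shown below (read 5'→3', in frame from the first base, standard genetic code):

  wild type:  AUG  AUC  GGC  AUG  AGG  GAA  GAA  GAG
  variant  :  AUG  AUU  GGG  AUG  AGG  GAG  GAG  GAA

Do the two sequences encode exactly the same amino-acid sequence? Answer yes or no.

Codon 1: AUG Met / AUG Met — identical.
Codon 2: AUC Ile / AUU Ile — synonymous.
Codon 3: GGC Gly / GGG Gly — synonymous.
Codon 4: AUG Met / AUG Met — identical.
Codon 5: AGG Arg / AGG Arg — identical.
Codon 6: GAA Glu / GAG Glu — synonymous.
Codon 7: GAA Glu / GAG Glu — synonymous.
Codon 8: GAG Glu / GAA Glu — synonymous.
Nonsynonymous differences: 0 → same protein.

yes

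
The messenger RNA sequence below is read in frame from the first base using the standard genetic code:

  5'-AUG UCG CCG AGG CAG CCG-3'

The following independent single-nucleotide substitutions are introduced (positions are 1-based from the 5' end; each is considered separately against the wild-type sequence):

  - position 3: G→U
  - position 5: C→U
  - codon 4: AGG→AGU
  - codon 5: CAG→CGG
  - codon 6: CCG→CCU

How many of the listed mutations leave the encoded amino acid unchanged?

Codon 1: AUG (Met) → AUU (Ile) — missense.
Codon 2: UCG (Ser) → UUG (Leu) — missense.
Codon 4: AGG (Arg) → AGU (Ser) — missense.
Codon 5: CAG (Gln) → CGG (Arg) — missense.
Codon 6: CCG (Pro) → CCU (Pro) — synonymous.
Synonymous: 1 of 5.

1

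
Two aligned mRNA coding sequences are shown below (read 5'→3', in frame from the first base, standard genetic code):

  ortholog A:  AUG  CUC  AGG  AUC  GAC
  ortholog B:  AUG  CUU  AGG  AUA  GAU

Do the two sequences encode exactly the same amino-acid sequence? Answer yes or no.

yes

Codon 1: AUG Met / AUG Met — identical.
Codon 2: CUC Leu / CUU Leu — synonymous.
Codon 3: AGG Arg / AGG Arg — identical.
Codon 4: AUC Ile / AUA Ile — synonymous.
Codon 5: GAC Asp / GAU Asp — synonymous.
Nonsynonymous differences: 0 → same protein.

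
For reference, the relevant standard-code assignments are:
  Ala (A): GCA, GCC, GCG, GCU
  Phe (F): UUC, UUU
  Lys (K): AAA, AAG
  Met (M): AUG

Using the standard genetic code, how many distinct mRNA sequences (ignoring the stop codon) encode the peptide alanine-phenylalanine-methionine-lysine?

Ala: 4 codons.
Phe: 2 codons.
Met: 1 codon.
Lys: 2 codons.
4 × 2 × 1 × 2 = 16.

16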